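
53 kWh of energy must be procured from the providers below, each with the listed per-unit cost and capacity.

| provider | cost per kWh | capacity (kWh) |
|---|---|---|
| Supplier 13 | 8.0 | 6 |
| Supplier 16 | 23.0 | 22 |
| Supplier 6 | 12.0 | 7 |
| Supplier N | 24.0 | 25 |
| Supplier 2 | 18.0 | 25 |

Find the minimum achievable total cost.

927

Cheapest first:
Supplier 13 (8.0): use full 6 — 47 kWh to go.
Supplier 6 at 12.0: take all 7 kWh — 40 still needed.
Supplier 2 at 18.0: take all 25 kWh — 15 still needed.
Take 15 from Supplier 16 at 23.0 to finish.
Supplier N: unused.
Cost = 6×8.0 + 7×12.0 + 25×18.0 + 15×23.0 = 927.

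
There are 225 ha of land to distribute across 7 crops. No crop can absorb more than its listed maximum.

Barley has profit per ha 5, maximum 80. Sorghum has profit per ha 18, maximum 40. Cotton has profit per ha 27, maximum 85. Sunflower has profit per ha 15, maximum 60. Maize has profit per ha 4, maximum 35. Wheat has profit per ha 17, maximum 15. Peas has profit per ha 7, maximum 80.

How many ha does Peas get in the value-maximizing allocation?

Rank by profit per ha: Cotton 27 > Sorghum 18 > Wheat 17 > Sunflower 15 > Peas 7 > Barley 5 > Maize 4.
Cotton takes 85 to reach its cap of 85 ; 140 left.
Give Sorghum 40 to hit its cap of 40 ; 100 left.
Wheat: +15 to 15 (cap) ; 85 left.
Sunflower takes 60 to reach its cap of 60 ; 25 left.
Only 25 left; Peas takes them to reach 25.

25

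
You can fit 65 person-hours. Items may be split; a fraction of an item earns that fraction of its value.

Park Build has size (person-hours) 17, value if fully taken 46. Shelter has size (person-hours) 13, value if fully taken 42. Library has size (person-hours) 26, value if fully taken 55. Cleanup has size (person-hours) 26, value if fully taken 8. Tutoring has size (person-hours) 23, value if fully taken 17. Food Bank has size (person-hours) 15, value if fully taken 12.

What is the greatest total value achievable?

Best value per unit of size first: Shelter 42/13≈3.23, Park Build 46/17≈2.71, Library 55/26≈2.12, Food Bank 12/15≈0.8, Tutoring 17/23≈0.739, Cleanup 8/26≈0.308.
Take all of Shelter (13 person-hours, value 42) — 52 person-hours left.
Take all of Park Build (17 person-hours, value 46) — 35 person-hours left.
All 26 person-hours of Library fit (value 55) — 9 remain.
Only 9 person-hours remain; take 9/15 of Food Bank for value 12×9/15 = 7.2.
Total value = 150.2.

150.2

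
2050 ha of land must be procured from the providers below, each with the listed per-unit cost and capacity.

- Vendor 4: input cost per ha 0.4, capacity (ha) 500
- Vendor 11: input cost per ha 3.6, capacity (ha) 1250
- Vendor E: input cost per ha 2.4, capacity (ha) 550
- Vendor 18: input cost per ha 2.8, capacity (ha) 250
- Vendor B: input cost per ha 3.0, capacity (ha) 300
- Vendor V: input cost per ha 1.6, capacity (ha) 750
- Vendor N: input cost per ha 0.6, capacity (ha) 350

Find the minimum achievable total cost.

2690

Cheapest first:
Vendor 4 at 0.4: take all 500 ha → 1550 still needed.
Vendor N at 0.6: take all 350 ha → 1200 still needed.
Take 750 from Vendor V at 1.6 → need 450 more.
Take 450 from Vendor E at 2.4 to finish.
Vendor 18, Vendor B, Vendor 11: unused.
Cost = 500×0.4 + 350×0.6 + 750×1.6 + 450×2.4 = 2690.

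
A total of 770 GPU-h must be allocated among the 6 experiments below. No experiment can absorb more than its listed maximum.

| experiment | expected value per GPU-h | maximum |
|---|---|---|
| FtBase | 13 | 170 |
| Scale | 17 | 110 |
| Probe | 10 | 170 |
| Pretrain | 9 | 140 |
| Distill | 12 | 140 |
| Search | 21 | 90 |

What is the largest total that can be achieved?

10160

Order the experiments by expected value per GPU-h: Search 21 > Scale 17 > FtBase 13 > Distill 12 > Probe 10 > Pretrain 9.
Search: +90 to 90 (cap) ; 680 left.
Scale takes 110 to reach its cap of 110 ; 570 left.
FtBase: +170 to 170 (cap) ; 400 left.
Give Distill 140 to hit its cap of 140 ; 260 left.
Probe takes 170 to reach its cap of 170 ; 90 left.
Only 90 left; Pretrain takes them to reach 90.
Total = 13×170 + 17×110 + 10×170 + 9×90 + 12×140 + 21×90 = 10160.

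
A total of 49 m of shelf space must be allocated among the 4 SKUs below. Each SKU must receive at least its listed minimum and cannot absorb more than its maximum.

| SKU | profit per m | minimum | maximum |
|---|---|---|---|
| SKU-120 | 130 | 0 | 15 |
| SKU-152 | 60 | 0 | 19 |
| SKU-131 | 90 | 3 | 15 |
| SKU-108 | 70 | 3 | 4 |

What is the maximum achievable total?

4480

Meeting every minimum uses 0+0+3+3 = 6 m, leaving 43.
Order the SKUs by profit per m: SKU-120 130 > SKU-131 90 > SKU-108 70 > SKU-152 60.
Give SKU-120 15 more to hit its cap of 15 ; 28 left.
Give SKU-131 12 more to hit its cap of 15 ; 16 left.
Give SKU-108 1 more to hit its cap of 4 ; 15 left.
Only 15 left; SKU-152 takes them to reach 15.
Total = 130×15 + 60×15 + 90×15 + 70×4 = 4480.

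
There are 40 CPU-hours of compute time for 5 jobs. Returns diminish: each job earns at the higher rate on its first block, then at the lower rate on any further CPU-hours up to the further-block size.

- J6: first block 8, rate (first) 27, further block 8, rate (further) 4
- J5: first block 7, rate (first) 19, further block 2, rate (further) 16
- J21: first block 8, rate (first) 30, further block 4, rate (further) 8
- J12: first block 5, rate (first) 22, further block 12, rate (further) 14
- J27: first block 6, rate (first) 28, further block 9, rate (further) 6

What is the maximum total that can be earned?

955

Treat each block as its own option and order by rate: J21/T1 30 > J27/T1 28 > J6/T1 27 > J12/T1 22 > J5/T1 19 > J5/T2 16 > J12/T2 14 > J21/T2 8 > J27/T2 6 > J6/T2 4.
Fill J21 T1 block (8 at 30) → 32 left.
Fill J27 T1 block (6 at 28) → 26 left.
J6/T1 (27): +8 → 18 left.
J12/T1 (22): +5 → 13 left.
Fill J5 T1 block (7 at 19) → 6 left.
J5 T2 at 16: fill all 2 → 4 left.
4 remain; put them into J12 T2 at 14.
Total = 30×8 + 28×6 + 27×8 + 22×5 + 19×7 + 16×2 + 14×4 = 955.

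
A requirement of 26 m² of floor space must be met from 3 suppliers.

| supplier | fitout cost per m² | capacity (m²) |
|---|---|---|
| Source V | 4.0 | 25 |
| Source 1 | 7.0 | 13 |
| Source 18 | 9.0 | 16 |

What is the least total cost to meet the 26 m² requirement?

107

Use suppliers in increasing cost order.
Source V at 4.0: take all 25 m² → 1 still needed.
Take 1 from Source 1 at 7.0 to finish.
Source 18: unused.
Cost = 25×4.0 + 1×7.0 = 107.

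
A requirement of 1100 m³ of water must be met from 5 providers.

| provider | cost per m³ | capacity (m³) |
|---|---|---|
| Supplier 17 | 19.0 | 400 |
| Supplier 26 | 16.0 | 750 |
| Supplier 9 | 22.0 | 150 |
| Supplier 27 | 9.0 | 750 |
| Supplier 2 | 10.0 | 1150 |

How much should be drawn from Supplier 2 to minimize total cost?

Cheapest first:
Supplier 27 at 9.0: take all 750 m³ — 350 still needed.
Supplier 2 (10.0): take the remaining 350 — done.
Supplier 26, Supplier 17, Supplier 9: unused.

350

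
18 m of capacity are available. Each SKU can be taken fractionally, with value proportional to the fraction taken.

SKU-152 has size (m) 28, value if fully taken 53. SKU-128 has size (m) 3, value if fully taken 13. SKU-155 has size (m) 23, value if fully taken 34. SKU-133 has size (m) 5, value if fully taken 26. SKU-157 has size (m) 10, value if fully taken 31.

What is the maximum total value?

Sort by value density: SKU-133 26/5≈5.2, SKU-128 13/3≈4.33, SKU-157 31/10≈3.1, SKU-152 53/28≈1.89, SKU-155 34/23≈1.48.
Take all of SKU-133 (5 m, value 26) — 13 m left.
SKU-128: take in full, 3 m for value 13 — 10 left.
Take all of SKU-157 (10 m, value 31) — 0 m left.
Total value = 70.

70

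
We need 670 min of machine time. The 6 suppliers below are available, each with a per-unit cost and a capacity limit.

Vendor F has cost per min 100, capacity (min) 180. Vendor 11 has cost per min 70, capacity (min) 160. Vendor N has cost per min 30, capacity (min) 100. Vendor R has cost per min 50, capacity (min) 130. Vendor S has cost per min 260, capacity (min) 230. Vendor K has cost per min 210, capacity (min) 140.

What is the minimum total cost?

Fill from the cheapest supplier first.
Take 100 from Vendor N at 30 ; need 570 more.
Vendor R (50): use full 130 ; 440 min to go.
Vendor 11 at 70: take all 160 min ; 280 still needed.
Take 180 from Vendor F at 100 ; need 100 more.
Take 100 from Vendor K at 210 to finish.
Vendor S: unused.
Cost = 100×30 + 130×50 + 160×70 + 180×100 + 100×210 = 59700.

59700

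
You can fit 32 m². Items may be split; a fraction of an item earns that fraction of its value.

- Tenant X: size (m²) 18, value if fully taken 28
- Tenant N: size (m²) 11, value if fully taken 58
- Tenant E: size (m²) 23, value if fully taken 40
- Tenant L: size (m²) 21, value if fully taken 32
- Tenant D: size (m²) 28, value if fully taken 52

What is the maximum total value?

97

Rank by value-to-size ratio: Tenant N 58/11≈5.27, Tenant D 52/28≈1.86, Tenant E 40/23≈1.74, Tenant X 28/18≈1.56, Tenant L 32/21≈1.52.
Take all of Tenant N (11 m², value 58) → 21 m² left.
Only 21 m² remain; take 21/28 of Tenant D for value 52×21/28 = 39.
Total value = 97.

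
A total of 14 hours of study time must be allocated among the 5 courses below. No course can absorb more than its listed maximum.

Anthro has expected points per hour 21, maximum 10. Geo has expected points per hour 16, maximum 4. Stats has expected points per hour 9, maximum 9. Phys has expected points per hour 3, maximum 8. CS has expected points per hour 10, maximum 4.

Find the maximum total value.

Order the courses by expected points per hour: Anthro 21 > Geo 16 > CS 10 > Stats 9 > Phys 3.
Give Anthro 10 to hit its cap of 10 → 4 left.
Geo takes 4 to reach its cap of 4 → 0 left.
Total = 21×10 + 16×4 = 274.

274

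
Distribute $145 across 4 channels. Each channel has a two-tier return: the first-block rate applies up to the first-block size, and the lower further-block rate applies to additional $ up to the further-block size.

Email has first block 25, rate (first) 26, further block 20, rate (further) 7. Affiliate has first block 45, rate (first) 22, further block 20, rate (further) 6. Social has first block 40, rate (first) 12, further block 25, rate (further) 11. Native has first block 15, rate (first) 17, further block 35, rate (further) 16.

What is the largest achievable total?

Order all 8 blocks by rate: Email/tier1 26 > Affiliate/tier1 22 > Native/tier1 17 > Native/tier2 16 > Social/tier1 12 > Social/tier2 11 > Email/tier2 7 > Affiliate/tier2 6.
Fill Email tier1 block (25 at 26) → 120 left.
Affiliate tier1 at 22: fill all 45 → 75 left.
Fill Native tier1 block (15 at 17) → 60 left.
Native tier2 at 16: fill all 35 → 25 left.
25 remain; put them into Social tier1 at 12.
Total = 26×25 + 22×45 + 17×15 + 16×35 + 12×25 = 2755.

2755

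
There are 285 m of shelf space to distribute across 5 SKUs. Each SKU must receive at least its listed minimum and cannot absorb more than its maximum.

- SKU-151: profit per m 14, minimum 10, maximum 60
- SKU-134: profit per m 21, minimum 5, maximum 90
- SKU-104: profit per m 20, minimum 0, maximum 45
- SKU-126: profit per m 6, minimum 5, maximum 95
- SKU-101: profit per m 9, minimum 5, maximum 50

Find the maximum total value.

4320

Meeting every minimum uses 10+5+0+5+5 = 25 m, leaving 260.
Highest profit per m first: SKU-134 21 > SKU-104 20 > SKU-151 14 > SKU-101 9 > SKU-126 6.
Give SKU-134 85 more to hit its cap of 90 ; 175 left.
SKU-104: +45 to 45 (cap) ; 130 left.
SKU-151 takes 50 more to reach its cap of 60 ; 80 left.
Give SKU-101 45 more to hit its cap of 50 ; 35 left.
SKU-126 has room for 90 more but only 35 remain, so it gets 40.
Total = 14×60 + 21×90 + 20×45 + 6×40 + 9×50 = 4320.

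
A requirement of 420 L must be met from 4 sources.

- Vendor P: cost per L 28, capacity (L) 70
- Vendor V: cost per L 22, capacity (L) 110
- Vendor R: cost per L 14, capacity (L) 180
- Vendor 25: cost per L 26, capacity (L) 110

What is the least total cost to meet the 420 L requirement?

8360

Fill from the cheapest source first.
Vendor R (14): use full 180 ; 240 L to go.
Vendor V at 22: take all 110 L ; 130 still needed.
Take 110 from Vendor 25 at 26 ; need 20 more.
Vendor P at 28: take 20 of its 70 ; requirement met.
Cost = 180×14 + 110×22 + 110×26 + 20×28 = 8360.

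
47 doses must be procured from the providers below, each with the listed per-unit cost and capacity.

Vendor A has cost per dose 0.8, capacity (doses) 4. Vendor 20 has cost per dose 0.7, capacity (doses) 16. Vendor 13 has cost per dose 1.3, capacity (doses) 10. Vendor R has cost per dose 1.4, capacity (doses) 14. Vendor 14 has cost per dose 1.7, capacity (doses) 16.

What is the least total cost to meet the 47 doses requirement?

Cheapest first:
Take 16 from Vendor 20 at 0.7 → need 31 more.
Vendor A at 0.8: take all 4 doses → 27 still needed.
Vendor 13 at 1.3: take all 10 doses → 17 still needed.
Take 14 from Vendor R at 1.4 → need 3 more.
Take 3 from Vendor 14 at 1.7 to finish.
Cost = 16×0.7 + 4×0.8 + 10×1.3 + 14×1.4 + 3×1.7 = 52.1.

52.1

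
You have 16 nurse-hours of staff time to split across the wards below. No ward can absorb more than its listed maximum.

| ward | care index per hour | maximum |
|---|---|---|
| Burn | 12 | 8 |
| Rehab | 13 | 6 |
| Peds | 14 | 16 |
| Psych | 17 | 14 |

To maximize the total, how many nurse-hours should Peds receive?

2

Rank by care index per hour: Psych 17 > Peds 14 > Rehab 13 > Burn 12.
Psych: +14 to 14 (cap) — 2 left.
Only 2 left; Peds takes them to reach 2.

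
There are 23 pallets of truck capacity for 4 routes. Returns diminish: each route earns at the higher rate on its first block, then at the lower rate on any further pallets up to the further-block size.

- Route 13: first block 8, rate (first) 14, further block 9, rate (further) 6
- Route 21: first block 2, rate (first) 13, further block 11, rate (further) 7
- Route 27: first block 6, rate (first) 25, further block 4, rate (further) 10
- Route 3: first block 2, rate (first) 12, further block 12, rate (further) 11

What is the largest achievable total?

367

Order all 8 blocks by rate: Route 27/T1 25 > Route 13/T1 14 > Route 21/T1 13 > Route 3/T1 12 > Route 3/T2 11 > Route 27/T2 10 > Route 21/T2 7 > Route 13/T2 6.
Fill Route 27 T1 block (6 at 25) — 17 left.
Fill Route 13 T1 block (8 at 14) — 9 left.
Fill Route 21 T1 block (2 at 13) — 7 left.
Route 3 T1 at 12: fill all 2 — 5 left.
5 remain; put them into Route 3 T2 at 11.
Total = 25×6 + 14×8 + 13×2 + 12×2 + 11×5 = 367.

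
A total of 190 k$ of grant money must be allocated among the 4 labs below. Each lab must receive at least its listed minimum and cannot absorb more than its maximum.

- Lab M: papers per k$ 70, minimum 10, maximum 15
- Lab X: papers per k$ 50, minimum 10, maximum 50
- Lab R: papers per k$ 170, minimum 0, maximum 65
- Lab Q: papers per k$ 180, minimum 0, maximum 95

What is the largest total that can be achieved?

29950

Meeting every minimum uses 10+10+0+0 = 20 k$, leaving 170.
Highest papers per k$ first: Lab Q 180 > Lab R 170 > Lab M 70 > Lab X 50.
Give Lab Q 95 more to hit its cap of 95 — 75 left.
Lab R takes 65 more to reach its cap of 65 — 10 left.
Lab M: +5 to 15 (cap) — 5 left.
Lab X: +5 (room for 40) → 15. Pool exhausted.
Total = 70×15 + 50×15 + 170×65 + 180×95 = 29950.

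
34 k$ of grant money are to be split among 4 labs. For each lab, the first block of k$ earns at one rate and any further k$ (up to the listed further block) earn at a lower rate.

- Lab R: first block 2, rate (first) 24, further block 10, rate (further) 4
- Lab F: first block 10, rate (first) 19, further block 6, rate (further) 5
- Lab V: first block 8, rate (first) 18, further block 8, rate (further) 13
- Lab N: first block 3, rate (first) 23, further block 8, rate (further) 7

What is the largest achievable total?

Rank every tier by rate: Lab R/T1 24 > Lab N/T1 23 > Lab F/T1 19 > Lab V/T1 18 > Lab V/T2 13 > Lab N/T2 7 > Lab F/T2 5 > Lab R/T2 4.
Lab R/T1 (24): +2 ; 32 left.
Fill Lab N T1 block (3 at 23) ; 29 left.
Lab F/T1 (19): +10 ; 19 left.
Lab V/T1 (18): +8 ; 11 left.
Lab V T2 at 13: fill all 8 ; 3 left.
Lab N/T2: +3 of 8 at 7; pool empty.
Total = 24×2 + 23×3 + 19×10 + 18×8 + 13×8 + 7×3 = 576.

576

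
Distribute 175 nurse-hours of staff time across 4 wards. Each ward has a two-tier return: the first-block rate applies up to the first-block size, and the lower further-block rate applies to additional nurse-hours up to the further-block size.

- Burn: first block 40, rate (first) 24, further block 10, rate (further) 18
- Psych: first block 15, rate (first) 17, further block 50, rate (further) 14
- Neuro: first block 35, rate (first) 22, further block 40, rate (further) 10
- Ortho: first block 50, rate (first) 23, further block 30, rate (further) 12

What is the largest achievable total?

Rank every tier by rate: Burn/T1 24 > Ortho/T1 23 > Neuro/T1 22 > Burn/T2 18 > Psych/T1 17 > Psych/T2 14 > Ortho/T2 12 > Neuro/T2 10.
Fill Burn T1 block (40 at 24) — 135 left.
Fill Ortho T1 block (50 at 23) — 85 left.
Fill Neuro T1 block (35 at 22) — 50 left.
Burn/T2 (18): +10 — 40 left.
Fill Psych T1 block (15 at 17) — 25 left.
Psych/T2: +25 of 50 at 14; pool empty.
Total = 24×40 + 23×50 + 22×35 + 18×10 + 17×15 + 14×25 = 3665.

3665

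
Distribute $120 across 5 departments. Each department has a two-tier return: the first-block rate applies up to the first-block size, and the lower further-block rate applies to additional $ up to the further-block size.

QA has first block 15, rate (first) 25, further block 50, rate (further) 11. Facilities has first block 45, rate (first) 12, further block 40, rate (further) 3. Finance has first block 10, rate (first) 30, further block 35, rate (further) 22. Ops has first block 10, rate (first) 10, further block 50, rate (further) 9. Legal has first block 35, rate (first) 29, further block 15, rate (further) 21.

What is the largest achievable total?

Rank every tier by rate: Finance/T1 30 > Legal/T1 29 > QA/T1 25 > Finance/T2 22 > Legal/T2 21 > Facilities/T1 12 > QA/T2 11 > Ops/T1 10 > Ops/T2 9 > Facilities/T2 3.
Finance/T1 (30): +10 ; 110 left.
Legal/T1 (29): +35 ; 75 left.
QA/T1 (25): +15 ; 60 left.
Finance T2 at 22: fill all 35 ; 25 left.
Legal/T2 (21): +15 ; 10 left.
Facilities/T1: +10 of 45 at 12; pool empty.
Total = 30×10 + 29×35 + 25×15 + 22×35 + 21×15 + 12×10 = 2895.

2895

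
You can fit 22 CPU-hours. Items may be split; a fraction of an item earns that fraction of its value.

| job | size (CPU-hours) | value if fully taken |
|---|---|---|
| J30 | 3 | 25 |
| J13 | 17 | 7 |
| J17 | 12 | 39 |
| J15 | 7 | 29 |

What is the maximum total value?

93

Best value per unit of size first: J30 25/3≈8.33, J15 29/7≈4.14, J17 39/12≈3.25, J13 7/17≈0.412.
J30: take in full, 3 CPU-hours for value 25 — 19 left.
Take all of J15 (7 CPU-hours, value 29) — 12 CPU-hours left.
Take all of J17 (12 CPU-hours, value 39) — 0 CPU-hours left.
Total value = 93.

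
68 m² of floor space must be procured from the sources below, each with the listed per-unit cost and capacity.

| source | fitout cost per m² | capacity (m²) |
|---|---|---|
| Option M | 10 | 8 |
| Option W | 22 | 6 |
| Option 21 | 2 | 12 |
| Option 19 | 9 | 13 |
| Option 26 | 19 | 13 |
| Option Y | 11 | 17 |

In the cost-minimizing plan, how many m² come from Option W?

5

Fill from the cheapest source first.
Option 21 (2): use full 12 ; 56 m² to go.
Option 19 (9): use full 13 ; 43 m² to go.
Option M (10): use full 8 ; 35 m² to go.
Take 17 from Option Y at 11 ; need 18 more.
Option 26 (19): use full 13 ; 5 m² to go.
Option W at 22: take 5 of its 6 ; requirement met.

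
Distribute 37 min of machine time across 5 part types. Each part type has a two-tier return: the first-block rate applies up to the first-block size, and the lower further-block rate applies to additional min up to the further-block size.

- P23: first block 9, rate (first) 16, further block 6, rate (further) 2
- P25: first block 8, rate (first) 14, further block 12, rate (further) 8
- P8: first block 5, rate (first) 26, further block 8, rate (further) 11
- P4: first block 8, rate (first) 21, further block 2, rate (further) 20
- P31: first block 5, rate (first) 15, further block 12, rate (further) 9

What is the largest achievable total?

669

Treat each block as its own option and order by rate: P8/first 26 > P4/first 21 > P4/second 20 > P23/first 16 > P31/first 15 > P25/first 14 > P8/second 11 > P31/second 9 > P25/second 8 > P23/second 2.
P8/first (26): +5 — 32 left.
Fill P4 first block (8 at 21) — 24 left.
P4 second at 20: fill all 2 — 22 left.
P23/first (16): +9 — 13 left.
P31 first at 15: fill all 5 — 8 left.
P25/first (14): +8 — 0 left.
Total = 26×5 + 21×8 + 20×2 + 16×9 + 15×5 + 14×8 = 669.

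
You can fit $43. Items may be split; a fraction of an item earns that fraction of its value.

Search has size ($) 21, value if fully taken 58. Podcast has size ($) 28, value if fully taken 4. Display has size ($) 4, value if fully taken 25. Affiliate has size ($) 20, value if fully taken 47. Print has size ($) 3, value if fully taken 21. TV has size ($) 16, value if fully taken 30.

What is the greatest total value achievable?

Best value per unit of size first: Print 21/3≈7, Display 25/4≈6.25, Search 58/21≈2.76, Affiliate 47/20≈2.35, TV 30/16≈1.88, Podcast 4/28≈0.143.
Print: take in full, 3 $ for value 21 ; 40 left.
Display: take in full, 4 $ for value 25 ; 36 left.
Search: take in full, 21 $ for value 58 ; 15 left.
Only 15 $ remain; take 15/20 of Affiliate for value 47×15/20 = 35.25.
Total value = 139.25.

139.25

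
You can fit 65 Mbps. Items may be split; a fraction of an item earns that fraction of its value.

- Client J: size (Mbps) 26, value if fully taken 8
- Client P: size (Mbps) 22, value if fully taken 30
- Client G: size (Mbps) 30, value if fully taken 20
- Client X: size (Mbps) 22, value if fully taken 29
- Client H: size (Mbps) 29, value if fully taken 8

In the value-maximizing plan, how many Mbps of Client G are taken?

21

Sort by value density: Client P 30/22≈1.36, Client X 29/22≈1.32, Client G 20/30≈0.667, Client J 8/26≈0.308, Client H 8/29≈0.276.
Take all of Client P (22 Mbps, value 30) → 43 Mbps left.
Take all of Client X (22 Mbps, value 29) → 21 Mbps left.
Fill the last 21 Mbps with part of Client G: 21/30 of it earns 14.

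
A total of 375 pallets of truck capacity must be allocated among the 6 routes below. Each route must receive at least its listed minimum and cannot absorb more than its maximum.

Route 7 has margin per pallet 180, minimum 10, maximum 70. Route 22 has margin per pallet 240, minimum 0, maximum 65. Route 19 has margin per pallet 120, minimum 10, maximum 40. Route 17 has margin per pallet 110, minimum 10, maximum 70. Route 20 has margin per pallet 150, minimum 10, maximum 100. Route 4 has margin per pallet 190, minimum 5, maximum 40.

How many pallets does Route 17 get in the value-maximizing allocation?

Meeting every minimum uses 10+0+10+10+10+5 = 45 pallets, leaving 330.
Order the routes by margin per pallet: Route 22 240 > Route 4 190 > Route 7 180 > Route 20 150 > Route 19 120 > Route 17 110.
Route 22: +65 to 65 (cap) ; 265 left.
Route 4: +35 to 40 (cap) ; 230 left.
Route 7: +60 to 70 (cap) ; 170 left.
Route 20: +90 to 100 (cap) ; 80 left.
Route 19: +30 to 40 (cap) ; 50 left.
Only 50 left; Route 17 takes them to reach 60.

60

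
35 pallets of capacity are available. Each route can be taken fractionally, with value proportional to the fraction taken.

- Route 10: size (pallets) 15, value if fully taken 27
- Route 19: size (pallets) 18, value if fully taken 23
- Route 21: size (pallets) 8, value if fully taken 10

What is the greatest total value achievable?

52.5

Best value per unit of size first: Route 10 27/15≈1.8, Route 19 23/18≈1.28, Route 21 10/8≈1.25.
Take all of Route 10 (15 pallets, value 27) → 20 pallets left.
Take all of Route 19 (18 pallets, value 23) → 2 pallets left.
Fill the last 2 pallets with part of Route 21: 2/8 of it earns 2.5.
Total value = 52.5.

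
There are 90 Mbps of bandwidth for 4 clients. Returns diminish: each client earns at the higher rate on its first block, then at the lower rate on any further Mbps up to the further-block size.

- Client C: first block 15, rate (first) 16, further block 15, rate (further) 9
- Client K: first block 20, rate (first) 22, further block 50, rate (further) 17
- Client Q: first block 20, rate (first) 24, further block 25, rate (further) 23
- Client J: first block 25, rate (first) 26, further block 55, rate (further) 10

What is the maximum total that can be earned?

2145

Rank every tier by rate: Client J/first 26 > Client Q/first 24 > Client Q/second 23 > Client K/first 22 > Client K/second 17 > Client C/first 16 > Client J/second 10 > Client C/second 9.
Client J first at 26: fill all 25 — 65 left.
Fill Client Q first block (20 at 24) — 45 left.
Fill Client Q second block (25 at 23) — 20 left.
Client K first at 22: fill all 20 — 0 left.
Total = 26×25 + 24×20 + 23×25 + 22×20 = 2145.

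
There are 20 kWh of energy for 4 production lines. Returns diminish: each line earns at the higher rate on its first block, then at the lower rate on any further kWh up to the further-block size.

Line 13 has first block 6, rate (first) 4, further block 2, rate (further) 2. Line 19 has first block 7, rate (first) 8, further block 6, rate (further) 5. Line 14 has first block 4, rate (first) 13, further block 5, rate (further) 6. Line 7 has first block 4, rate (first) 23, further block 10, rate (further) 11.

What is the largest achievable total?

Treat each block as its own option and order by rate: Line 7/tier1 23 > Line 14/tier1 13 > Line 7/tier2 11 > Line 19/tier1 8 > Line 14/tier2 6 > Line 19/tier2 5 > Line 13/tier1 4 > Line 13/tier2 2.
Line 7 tier1 at 23: fill all 4 — 16 left.
Line 14 tier1 at 13: fill all 4 — 12 left.
Line 7/tier2 (11): +10 — 2 left.
Line 19 tier1 at 8: only 2 left, fill 2.
Total = 23×4 + 13×4 + 11×10 + 8×2 = 270.

270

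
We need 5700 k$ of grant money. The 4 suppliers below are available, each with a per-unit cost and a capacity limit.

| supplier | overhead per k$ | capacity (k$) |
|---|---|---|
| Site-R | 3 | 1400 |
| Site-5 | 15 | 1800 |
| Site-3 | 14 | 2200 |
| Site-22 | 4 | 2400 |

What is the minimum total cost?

40400

Fill from the cheapest supplier first.
Take 1400 from Site-R at 3 ; need 4300 more.
Site-22 at 4: take all 2400 k$ ; 1900 still needed.
Take 1900 from Site-3 at 14 to finish.
Site-5: unused.
Cost = 1400×3 + 2400×4 + 1900×14 = 40400.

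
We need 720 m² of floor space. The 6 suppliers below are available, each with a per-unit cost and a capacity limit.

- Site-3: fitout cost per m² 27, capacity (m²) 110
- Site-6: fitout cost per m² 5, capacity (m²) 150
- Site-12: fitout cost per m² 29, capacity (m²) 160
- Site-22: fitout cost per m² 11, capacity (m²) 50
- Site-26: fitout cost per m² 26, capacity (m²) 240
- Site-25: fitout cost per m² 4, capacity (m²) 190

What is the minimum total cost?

Cheapest first:
Site-25 at 4: take all 190 m² — 530 still needed.
Site-6 (5): use full 150 — 380 m² to go.
Site-22 (11): use full 50 — 330 m² to go.
Site-26 at 26: take all 240 m² — 90 still needed.
Site-3 (27): take the remaining 90 — done.
Site-12: unused.
Cost = 190×4 + 150×5 + 50×11 + 240×26 + 90×27 = 10730.

10730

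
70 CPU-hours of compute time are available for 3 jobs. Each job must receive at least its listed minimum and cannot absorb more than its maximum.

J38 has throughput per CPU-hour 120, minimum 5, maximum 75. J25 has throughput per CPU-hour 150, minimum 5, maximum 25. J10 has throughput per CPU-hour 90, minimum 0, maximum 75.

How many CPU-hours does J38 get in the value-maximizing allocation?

45

Meeting every minimum uses 5+5+0 = 10 CPU-hours, leaving 60.
Rank by throughput per CPU-hour: J25 150 > J38 120 > J10 90.
J25 takes 20 more to reach its cap of 25 — 40 left.
J38: +40 (room for 70) → 45. Pool exhausted.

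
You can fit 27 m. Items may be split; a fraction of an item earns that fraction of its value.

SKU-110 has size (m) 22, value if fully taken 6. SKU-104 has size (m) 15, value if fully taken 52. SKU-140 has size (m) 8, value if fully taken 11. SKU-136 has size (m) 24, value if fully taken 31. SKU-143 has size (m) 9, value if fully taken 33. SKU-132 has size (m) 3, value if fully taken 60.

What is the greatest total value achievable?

Sort by value density: SKU-132 60/3≈20, SKU-143 33/9≈3.67, SKU-104 52/15≈3.47, SKU-140 11/8≈1.38, SKU-136 31/24≈1.29, SKU-110 6/22≈0.273.
SKU-132: take in full, 3 m for value 60 → 24 left.
SKU-143: take in full, 9 m for value 33 → 15 left.
All 15 m of SKU-104 fit (value 52) → 0 remain.
Total value = 145.

145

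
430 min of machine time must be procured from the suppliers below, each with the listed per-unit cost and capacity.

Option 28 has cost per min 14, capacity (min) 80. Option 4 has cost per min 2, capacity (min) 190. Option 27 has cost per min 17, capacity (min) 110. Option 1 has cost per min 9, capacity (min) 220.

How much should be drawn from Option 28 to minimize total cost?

20

Use suppliers in increasing cost order.
Take 190 from Option 4 at 2 ; need 240 more.
Option 1 (9): use full 220 ; 20 min to go.
Take 20 from Option 28 at 14 to finish.
Option 27: unused.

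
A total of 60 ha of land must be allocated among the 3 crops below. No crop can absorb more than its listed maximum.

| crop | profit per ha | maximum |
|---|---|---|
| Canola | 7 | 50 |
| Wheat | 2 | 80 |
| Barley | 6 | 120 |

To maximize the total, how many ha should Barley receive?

Rank by profit per ha: Canola 7 > Barley 6 > Wheat 2.
Give Canola 50 to hit its cap of 50 ; 10 left.
Barley has room for 120 but only 10 remain, so it gets 10.

10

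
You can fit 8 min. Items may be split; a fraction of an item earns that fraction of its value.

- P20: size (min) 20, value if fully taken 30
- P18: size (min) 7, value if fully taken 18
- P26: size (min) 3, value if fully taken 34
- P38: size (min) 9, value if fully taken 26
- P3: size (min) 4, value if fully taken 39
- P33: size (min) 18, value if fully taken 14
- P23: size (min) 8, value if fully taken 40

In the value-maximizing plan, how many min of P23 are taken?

1

Rank by value-to-size ratio: P26 34/3≈11.3, P3 39/4≈9.75, P23 40/8≈5, P38 26/9≈2.89, P18 18/7≈2.57, P20 30/20≈1.5, P33 14/18≈0.778.
Take all of P26 (3 min, value 34) ; 5 min left.
All 4 min of P3 fit (value 39) ; 1 remain.
Only 1 min remain; take 1/8 of P23 for value 40×1/8 = 5.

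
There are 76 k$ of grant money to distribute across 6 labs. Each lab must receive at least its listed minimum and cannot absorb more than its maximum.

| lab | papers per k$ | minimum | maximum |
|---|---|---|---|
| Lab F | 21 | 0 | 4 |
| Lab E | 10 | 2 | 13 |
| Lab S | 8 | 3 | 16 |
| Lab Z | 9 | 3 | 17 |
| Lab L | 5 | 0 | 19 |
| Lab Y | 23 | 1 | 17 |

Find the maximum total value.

Meeting every minimum uses 0+2+3+3+0+1 = 9 k$, leaving 67.
Highest papers per k$ first: Lab Y 23 > Lab F 21 > Lab E 10 > Lab Z 9 > Lab S 8 > Lab L 5.
Lab Y takes 16 more to reach its cap of 17 ; 51 left.
Give Lab F 4 more to hit its cap of 4 ; 47 left.
Give Lab E 11 more to hit its cap of 13 ; 36 left.
Lab Z: +14 to 17 (cap) ; 22 left.
Give Lab S 13 more to hit its cap of 16 ; 9 left.
Only 9 left; Lab L takes them to reach 9.
Total = 21×4 + 10×13 + 8×16 + 9×17 + 5×9 + 23×17 = 931.

931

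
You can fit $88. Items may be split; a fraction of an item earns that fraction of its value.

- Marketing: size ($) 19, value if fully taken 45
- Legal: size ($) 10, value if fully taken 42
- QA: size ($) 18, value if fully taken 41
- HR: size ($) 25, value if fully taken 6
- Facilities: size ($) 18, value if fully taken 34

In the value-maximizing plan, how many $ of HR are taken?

23

Best value per unit of size first: Legal 42/10≈4.2, Marketing 45/19≈2.37, QA 41/18≈2.28, Facilities 34/18≈1.89, HR 6/25≈0.24.
Legal: take in full, 10 $ for value 42 ; 78 left.
All 19 $ of Marketing fit (value 45) ; 59 remain.
All 18 $ of QA fit (value 41) ; 41 remain.
Facilities: take in full, 18 $ for value 34 ; 23 left.
23 $ left: a 23/25 share of HR gives 6×23/25 = 5.52.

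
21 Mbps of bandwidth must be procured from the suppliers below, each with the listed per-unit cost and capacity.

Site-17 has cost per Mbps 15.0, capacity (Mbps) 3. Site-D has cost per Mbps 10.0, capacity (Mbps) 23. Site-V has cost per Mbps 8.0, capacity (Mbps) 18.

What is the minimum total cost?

Use suppliers in increasing cost order.
Take 18 from Site-V at 8.0 — need 3 more.
Site-D at 10.0: take 3 of its 23 — requirement met.
Site-17: unused.
Cost = 18×8.0 + 3×10.0 = 174.

174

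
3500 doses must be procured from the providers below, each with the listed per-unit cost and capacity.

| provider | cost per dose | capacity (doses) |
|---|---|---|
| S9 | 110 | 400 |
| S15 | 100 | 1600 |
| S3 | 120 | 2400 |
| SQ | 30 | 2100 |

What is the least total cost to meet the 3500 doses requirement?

203000

Fill from the cheapest provider first.
SQ at 30: take all 2100 doses → 1400 still needed.
S15 (100): take the remaining 1400 → done.
S9, S3: unused.
Cost = 2100×30 + 1400×100 = 203000.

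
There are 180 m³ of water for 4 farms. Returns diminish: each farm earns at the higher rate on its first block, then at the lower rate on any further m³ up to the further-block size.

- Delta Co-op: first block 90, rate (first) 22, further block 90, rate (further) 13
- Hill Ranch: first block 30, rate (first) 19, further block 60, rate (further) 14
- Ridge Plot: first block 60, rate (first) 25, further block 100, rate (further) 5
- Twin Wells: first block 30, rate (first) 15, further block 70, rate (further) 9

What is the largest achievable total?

Treat each block as its own option and order by rate: Ridge Plot/tier1 25 > Delta Co-op/tier1 22 > Hill Ranch/tier1 19 > Twin Wells/tier1 15 > Hill Ranch/tier2 14 > Delta Co-op/tier2 13 > Twin Wells/tier2 9 > Ridge Plot/tier2 5.
Ridge Plot/tier1 (25): +60 → 120 left.
Delta Co-op tier1 at 22: fill all 90 → 30 left.
Hill Ranch tier1 at 19: fill all 30 → 0 left.
Total = 25×60 + 22×90 + 19×30 = 4050.

4050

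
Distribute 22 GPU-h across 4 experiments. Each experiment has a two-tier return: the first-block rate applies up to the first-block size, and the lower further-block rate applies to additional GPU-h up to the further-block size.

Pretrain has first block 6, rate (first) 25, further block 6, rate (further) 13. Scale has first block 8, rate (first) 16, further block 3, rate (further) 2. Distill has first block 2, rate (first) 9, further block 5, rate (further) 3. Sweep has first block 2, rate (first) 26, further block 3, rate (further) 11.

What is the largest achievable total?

408

Order all 8 blocks by rate: Sweep/tier1 26 > Pretrain/tier1 25 > Scale/tier1 16 > Pretrain/tier2 13 > Sweep/tier2 11 > Distill/tier1 9 > Distill/tier2 3 > Scale/tier2 2.
Sweep/tier1 (26): +2 ; 20 left.
Pretrain tier1 at 25: fill all 6 ; 14 left.
Scale tier1 at 16: fill all 8 ; 6 left.
Pretrain tier2 at 13: fill all 6 ; 0 left.
Total = 26×2 + 25×6 + 16×8 + 13×6 = 408.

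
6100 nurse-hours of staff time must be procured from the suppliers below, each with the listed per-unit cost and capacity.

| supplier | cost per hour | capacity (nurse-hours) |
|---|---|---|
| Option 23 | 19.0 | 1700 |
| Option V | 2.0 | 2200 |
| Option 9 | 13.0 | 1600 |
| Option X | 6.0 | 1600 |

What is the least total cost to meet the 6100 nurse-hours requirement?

Use suppliers in increasing cost order.
Take 2200 from Option V at 2.0 — need 3900 more.
Take 1600 from Option X at 6.0 — need 2300 more.
Option 9 at 13.0: take all 1600 nurse-hours — 700 still needed.
Option 23 at 19.0: take 700 of its 1700 — requirement met.
Cost = 2200×2.0 + 1600×6.0 + 1600×13.0 + 700×19.0 = 48100.

48100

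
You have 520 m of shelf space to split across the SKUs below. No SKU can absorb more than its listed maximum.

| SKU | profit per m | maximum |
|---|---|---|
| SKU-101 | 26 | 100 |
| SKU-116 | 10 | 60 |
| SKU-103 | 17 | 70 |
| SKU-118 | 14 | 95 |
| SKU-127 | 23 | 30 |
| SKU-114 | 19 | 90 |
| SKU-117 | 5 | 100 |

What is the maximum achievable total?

8495

Rank by profit per m: SKU-101 26 > SKU-127 23 > SKU-114 19 > SKU-103 17 > SKU-118 14 > SKU-116 10 > SKU-117 5.
Give SKU-101 100 to hit its cap of 100 → 420 left.
SKU-127: +30 to 30 (cap) → 390 left.
SKU-114: +90 to 90 (cap) → 300 left.
SKU-103 takes 70 to reach its cap of 70 → 230 left.
SKU-118: +95 to 95 (cap) → 135 left.
SKU-116: +60 to 60 (cap) → 75 left.
Only 75 left; SKU-117 takes them to reach 75.
Total = 26×100 + 10×60 + 17×70 + 14×95 + 23×30 + 19×90 + 5×75 = 8495.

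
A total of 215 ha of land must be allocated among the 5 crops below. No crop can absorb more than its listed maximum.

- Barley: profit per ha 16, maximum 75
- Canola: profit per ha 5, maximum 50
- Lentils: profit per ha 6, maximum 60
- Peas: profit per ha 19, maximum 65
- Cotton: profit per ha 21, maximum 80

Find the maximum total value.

Order the crops by profit per ha: Cotton 21 > Peas 19 > Barley 16 > Lentils 6 > Canola 5.
Cotton takes 80 to reach its cap of 80 ; 135 left.
Peas: +65 to 65 (cap) ; 70 left.
Only 70 left; Barley takes them to reach 70.
Total = 16×70 + 19×65 + 21×80 = 4035.

4035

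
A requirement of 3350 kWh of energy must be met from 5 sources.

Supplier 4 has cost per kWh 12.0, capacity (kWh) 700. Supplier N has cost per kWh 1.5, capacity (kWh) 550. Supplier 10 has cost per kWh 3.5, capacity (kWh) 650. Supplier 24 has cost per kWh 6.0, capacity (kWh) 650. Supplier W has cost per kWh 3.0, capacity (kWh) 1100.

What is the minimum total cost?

15100

Cheapest first:
Take 550 from Supplier N at 1.5 — need 2800 more.
Take 1100 from Supplier W at 3.0 — need 1700 more.
Take 650 from Supplier 10 at 3.5 — need 1050 more.
Supplier 24 (6.0): use full 650 — 400 kWh to go.
Supplier 4 (12.0): take the remaining 400 — done.
Cost = 550×1.5 + 1100×3.0 + 650×3.5 + 650×6.0 + 400×12.0 = 15100.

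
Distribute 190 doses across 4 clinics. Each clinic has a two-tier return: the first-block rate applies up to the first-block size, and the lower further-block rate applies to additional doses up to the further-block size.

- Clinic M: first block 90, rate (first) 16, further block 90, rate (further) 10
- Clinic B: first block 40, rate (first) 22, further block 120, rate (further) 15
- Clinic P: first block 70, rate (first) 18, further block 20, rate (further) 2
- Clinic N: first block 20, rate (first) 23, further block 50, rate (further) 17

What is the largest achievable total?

Rank every tier by rate: Clinic N/first 23 > Clinic B/first 22 > Clinic P/first 18 > Clinic N/second 17 > Clinic M/first 16 > Clinic B/second 15 > Clinic M/second 10 > Clinic P/second 2.
Clinic N first at 23: fill all 20 — 170 left.
Clinic B first at 22: fill all 40 — 130 left.
Clinic P/first (18): +70 — 60 left.
Clinic N second at 17: fill all 50 — 10 left.
Clinic M first at 16: only 10 left, fill 10.
Total = 23×20 + 22×40 + 18×70 + 17×50 + 16×10 = 3610.

3610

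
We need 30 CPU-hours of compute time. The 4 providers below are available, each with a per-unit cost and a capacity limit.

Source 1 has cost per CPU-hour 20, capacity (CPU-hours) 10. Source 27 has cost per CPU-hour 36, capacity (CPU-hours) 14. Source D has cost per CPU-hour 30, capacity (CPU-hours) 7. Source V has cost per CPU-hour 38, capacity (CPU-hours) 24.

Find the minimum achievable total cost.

Fill from the cheapest provider first.
Source 1 (20): use full 10 ; 20 CPU-hours to go.
Take 7 from Source D at 30 ; need 13 more.
Take 13 from Source 27 at 36 to finish.
Source V: unused.
Cost = 10×20 + 7×30 + 13×36 = 878.

878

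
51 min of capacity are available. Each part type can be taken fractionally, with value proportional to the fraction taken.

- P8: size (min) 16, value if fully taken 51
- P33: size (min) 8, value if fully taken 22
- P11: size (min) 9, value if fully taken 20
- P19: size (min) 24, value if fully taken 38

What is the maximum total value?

121.5

Sort by value density: P8 51/16≈3.19, P33 22/8≈2.75, P11 20/9≈2.22, P19 38/24≈1.58.
Take all of P8 (16 min, value 51) ; 35 min left.
Take all of P33 (8 min, value 22) ; 27 min left.
All 9 min of P11 fit (value 20) ; 18 remain.
Fill the last 18 min with part of P19: 18/24 of it earns 28.5.
Total value = 121.5.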